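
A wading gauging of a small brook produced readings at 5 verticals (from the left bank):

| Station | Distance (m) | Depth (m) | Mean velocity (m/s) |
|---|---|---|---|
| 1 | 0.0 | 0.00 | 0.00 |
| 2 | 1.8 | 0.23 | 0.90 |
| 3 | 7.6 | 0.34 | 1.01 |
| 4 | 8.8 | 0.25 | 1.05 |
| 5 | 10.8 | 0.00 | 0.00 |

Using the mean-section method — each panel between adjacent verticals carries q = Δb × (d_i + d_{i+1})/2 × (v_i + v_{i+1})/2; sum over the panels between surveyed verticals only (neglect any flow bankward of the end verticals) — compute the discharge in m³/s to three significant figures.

Panel 1-2: Δb = 1.8 m, d̄ = (0.00+0.23)/2 = 0.115, v̄ = (0.00+0.90)/2 = 0.45 → q = 1.8×0.115×0.45 = 0.09315 m³/s
Panel 2-3: Δb = 5.8 m, d̄ = (0.23+0.34)/2 = 0.285, v̄ = (0.90+1.01)/2 = 0.955 → q = 5.8×0.285×0.955 = 1.579 m³/s
Panel 3-4: Δb = 1.2 m, d̄ = (0.34+0.25)/2 = 0.295, v̄ = (1.01+1.05)/2 = 1.03 → q = 1.2×0.295×1.03 = 0.3646 m³/s
Panel 4-5: Δb = 2 m, d̄ = (0.25+0.00)/2 = 0.125, v̄ = (1.05+0.00)/2 = 0.525 → q = 2×0.125×0.525 = 0.1313 m³/s
Q = Σ q = 2.168 m³/s

2.17 m³/s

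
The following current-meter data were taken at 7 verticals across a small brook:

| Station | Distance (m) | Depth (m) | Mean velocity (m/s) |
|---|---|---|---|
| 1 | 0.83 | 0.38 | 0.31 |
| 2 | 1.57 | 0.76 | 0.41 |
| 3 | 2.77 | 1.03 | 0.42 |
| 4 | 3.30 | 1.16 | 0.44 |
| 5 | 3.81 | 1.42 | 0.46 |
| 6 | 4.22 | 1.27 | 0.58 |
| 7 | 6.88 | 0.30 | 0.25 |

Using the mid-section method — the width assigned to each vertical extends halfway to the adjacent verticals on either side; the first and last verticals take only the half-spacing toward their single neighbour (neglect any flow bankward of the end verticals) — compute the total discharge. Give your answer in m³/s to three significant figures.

w_1 = (1.57 − 0.83)/2 = 0.37 m; q_1 = 0.31 × 0.38 × 0.37 = 0.04359 m³/s
w_2 = (2.77 − 0.83)/2 = 0.97 m; q_2 = 0.41 × 0.76 × 0.97 = 0.3023 m³/s
w_3 = (3.30 − 1.57)/2 = 0.865 m; q_3 = 0.42 × 1.03 × 0.865 = 0.3742 m³/s
w_4 = (3.81 − 2.77)/2 = 0.52 m; q_4 = 0.44 × 1.16 × 0.52 = 0.2654 m³/s
w_5 = (4.22 − 3.30)/2 = 0.46 m; q_5 = 0.46 × 1.42 × 0.46 = 0.3005 m³/s
w_6 = (6.88 − 3.81)/2 = 1.535 m; q_6 = 0.58 × 1.27 × 1.535 = 1.131 m³/s
w_7 = (6.88 − 4.22)/2 = 1.33 m; q_7 = 0.25 × 0.30 × 1.33 = 0.09975 m³/s
Q = Σ qᵢ = 2.516 m³/s

2.52 m³/s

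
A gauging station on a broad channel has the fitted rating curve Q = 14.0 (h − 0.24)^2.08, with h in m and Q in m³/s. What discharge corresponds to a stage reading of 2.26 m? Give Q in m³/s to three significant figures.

Q = 14.0 × (2.26 − 0.24)^2.08 = 14.0 × 2.02^2.08 = 60.43 m³/s

60.4 m³/s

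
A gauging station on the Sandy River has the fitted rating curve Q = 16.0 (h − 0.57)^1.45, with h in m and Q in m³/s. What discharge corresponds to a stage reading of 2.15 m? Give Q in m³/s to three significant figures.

31.1 m³/s

Q = 16.0 × (2.15 − 0.57)^1.45 = 16.0 × 1.58^1.45 = 31.06 m³/s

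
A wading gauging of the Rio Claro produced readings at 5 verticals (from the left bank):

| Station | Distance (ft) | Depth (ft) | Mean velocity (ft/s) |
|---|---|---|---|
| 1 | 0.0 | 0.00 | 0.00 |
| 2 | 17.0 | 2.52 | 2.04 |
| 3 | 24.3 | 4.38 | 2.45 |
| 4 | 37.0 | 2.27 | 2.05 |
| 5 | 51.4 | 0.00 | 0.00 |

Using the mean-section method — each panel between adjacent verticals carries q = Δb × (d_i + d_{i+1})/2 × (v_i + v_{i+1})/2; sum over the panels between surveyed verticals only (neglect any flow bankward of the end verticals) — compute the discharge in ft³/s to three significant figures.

Panel 1-2: Δb = 17 ft, d̄ = (0.00+2.52)/2 = 1.26, v̄ = (0.00+2.04)/2 = 1.02 → q = 17×1.26×1.02 = 21.85 ft³/s
Panel 2-3: Δb = 7.3 ft, d̄ = (2.52+4.38)/2 = 3.45, v̄ = (2.04+2.45)/2 = 2.245 → q = 7.3×3.45×2.245 = 56.54 ft³/s
Panel 3-4: Δb = 12.7 ft, d̄ = (4.38+2.27)/2 = 3.325, v̄ = (2.45+2.05)/2 = 2.25 → q = 12.7×3.325×2.25 = 95.01 ft³/s
Panel 4-5: Δb = 14.4 ft, d̄ = (2.27+0.00)/2 = 1.135, v̄ = (2.05+0.00)/2 = 1.025 → q = 14.4×1.135×1.025 = 16.75 ft³/s
Q = Σ q = 190.2 ft³/s

190 ft³/s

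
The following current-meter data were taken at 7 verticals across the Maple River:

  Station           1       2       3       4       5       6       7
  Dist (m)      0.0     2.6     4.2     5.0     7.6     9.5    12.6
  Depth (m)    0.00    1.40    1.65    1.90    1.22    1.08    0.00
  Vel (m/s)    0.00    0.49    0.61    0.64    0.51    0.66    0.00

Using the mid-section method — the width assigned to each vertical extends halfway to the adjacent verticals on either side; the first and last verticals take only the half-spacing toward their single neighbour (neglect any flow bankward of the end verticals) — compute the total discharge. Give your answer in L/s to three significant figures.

w_2 = (4.2 − 0.0)/2 = 2.1 m; q_2 = 0.49 × 1.40 × 2.1 = 1.441 m³/s
w_3 = (5.0 − 2.6)/2 = 1.2 m; q_3 = 0.61 × 1.65 × 1.2 = 1.208 m³/s
w_4 = (7.6 − 4.2)/2 = 1.7 m; q_4 = 0.64 × 1.90 × 1.7 = 2.067 m³/s
w_5 = (9.5 − 5.0)/2 = 2.25 m; q_5 = 0.51 × 1.22 × 2.25 = 1.400 m³/s
w_6 = (12.6 − 7.6)/2 = 2.5 m; q_6 = 0.66 × 1.08 × 2.5 = 1.782 m³/s
Stations 1, 7 contribute zero (depth or velocity is 0).
Q = Σ qᵢ = 7.898 m³/s
= 7.898 × 1000 = 7898 L/s

7900 L/s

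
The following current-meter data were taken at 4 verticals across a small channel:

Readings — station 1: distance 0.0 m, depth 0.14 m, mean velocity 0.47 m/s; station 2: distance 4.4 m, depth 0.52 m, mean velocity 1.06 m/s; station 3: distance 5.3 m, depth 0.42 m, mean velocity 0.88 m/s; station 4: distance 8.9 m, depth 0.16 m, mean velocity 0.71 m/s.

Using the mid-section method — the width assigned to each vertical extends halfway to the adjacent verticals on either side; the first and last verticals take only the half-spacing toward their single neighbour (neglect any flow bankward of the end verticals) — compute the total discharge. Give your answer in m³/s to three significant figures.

w_1 = (4.4 − 0.0)/2 = 2.2 m; q_1 = 0.47 × 0.14 × 2.2 = 0.1448 m³/s
w_2 = (5.3 − 0.0)/2 = 2.65 m; q_2 = 1.06 × 0.52 × 2.65 = 1.461 m³/s
w_3 = (8.9 − 4.4)/2 = 2.25 m; q_3 = 0.88 × 0.42 × 2.25 = 0.8316 m³/s
w_4 = (8.9 − 5.3)/2 = 1.8 m; q_4 = 0.71 × 0.16 × 1.8 = 0.2045 m³/s
Q = Σ qᵢ = 2.642 m³/s

2.64 m³/s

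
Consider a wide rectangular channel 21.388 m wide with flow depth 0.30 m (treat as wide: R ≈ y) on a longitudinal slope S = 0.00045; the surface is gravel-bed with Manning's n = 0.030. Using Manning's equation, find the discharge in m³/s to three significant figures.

A = b·y = 21.388 × 0.30 = 6.416 m²
Wide channel: R ≈ y = 0.30 m
Q = (1/n)·A·R^(2/3)·S^(1/2) = (1/0.030) × 6.416 × 0.3000^(2/3) × 0.00045^(1/2) = 2.033 m³/s

2.03 m³/s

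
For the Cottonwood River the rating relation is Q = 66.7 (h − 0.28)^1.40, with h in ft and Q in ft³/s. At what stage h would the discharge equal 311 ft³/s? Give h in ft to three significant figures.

h − h₀ = (Q/C)^(1/b) = (311/66.7)^(1/1.40) = 3.003 ft
h = 0.28 + 3.003 = 3.283 ft

3.28 ft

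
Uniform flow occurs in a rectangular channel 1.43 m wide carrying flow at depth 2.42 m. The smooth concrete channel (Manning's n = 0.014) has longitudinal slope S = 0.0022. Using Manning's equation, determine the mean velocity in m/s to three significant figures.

2.25 m/s

A = b·y = 1.43 × 2.42 = 3.461 m²
P = b + 2y = 1.43 + 2×2.42 = 6.270 m
R = A/P = 3.461/6.270 = 0.5519 m
Q = (1/n)·A·R^(2/3)·S^(1/2) = (1/0.014) × 3.461 × 0.5519^(2/3) × 0.0022^(1/2) = 7.801 m³/s
V = Q/A = 7.801/3.461 = 2.254 m/s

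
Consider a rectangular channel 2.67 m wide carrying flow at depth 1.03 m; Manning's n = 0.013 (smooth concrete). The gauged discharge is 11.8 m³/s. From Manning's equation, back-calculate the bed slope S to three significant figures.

A = b·y = 2.67 × 1.03 = 2.750 m²
P = b + 2y = 2.67 + 2×1.03 = 4.730 m
R = A/P = 2.750/4.730 = 0.5814 m
S = (Q·n / (1·A·R^(2/3)))² = (11.8×0.013 / (1×2.750×0.6966))² = 0.006412

0.00641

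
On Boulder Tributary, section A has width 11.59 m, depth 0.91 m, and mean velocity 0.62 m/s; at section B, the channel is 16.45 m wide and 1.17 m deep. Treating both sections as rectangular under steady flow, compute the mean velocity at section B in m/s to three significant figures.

Q = A₁V₁ = (11.59×0.91) × 0.62 = 6.539 m³/s
A₂ = 16.45 × 1.17 = 19.25 m²
V₂ = Q/A₂ = 6.539/19.25 = 0.3398 m/s

0.340 m/s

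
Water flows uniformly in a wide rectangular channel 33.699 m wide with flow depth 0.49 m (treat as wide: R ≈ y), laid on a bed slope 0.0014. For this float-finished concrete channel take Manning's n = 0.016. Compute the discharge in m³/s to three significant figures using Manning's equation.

24.0 m³/s

A = b·y = 33.699 × 0.49 = 16.51 m²
Wide channel: R ≈ y = 0.49 m
Q = (1/n)·A·R^(2/3)·S^(1/2) = (1/0.016) × 16.51 × 0.4900^(2/3) × 0.0014^(1/2) = 24.00 m³/s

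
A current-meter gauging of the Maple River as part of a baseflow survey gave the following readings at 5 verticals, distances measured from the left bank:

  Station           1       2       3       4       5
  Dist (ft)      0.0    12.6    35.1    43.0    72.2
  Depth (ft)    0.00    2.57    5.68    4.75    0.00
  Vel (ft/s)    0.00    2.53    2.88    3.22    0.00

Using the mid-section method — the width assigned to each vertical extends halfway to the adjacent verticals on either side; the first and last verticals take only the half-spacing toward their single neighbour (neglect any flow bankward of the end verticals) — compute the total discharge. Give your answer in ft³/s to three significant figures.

w_2 = (35.1 − 0.0)/2 = 17.55 ft; q_2 = 2.53 × 2.57 × 17.55 = 114.1 ft³/s
w_3 = (43.0 − 12.6)/2 = 15.2 ft; q_3 = 2.88 × 5.68 × 15.2 = 248.6 ft³/s
w_4 = (72.2 − 35.1)/2 = 18.55 ft; q_4 = 3.22 × 4.75 × 18.55 = 283.7 ft³/s
Stations 1, 5 contribute zero (depth or velocity is 0).
Q = Σ qᵢ = 646.5 ft³/s

646 ft³/s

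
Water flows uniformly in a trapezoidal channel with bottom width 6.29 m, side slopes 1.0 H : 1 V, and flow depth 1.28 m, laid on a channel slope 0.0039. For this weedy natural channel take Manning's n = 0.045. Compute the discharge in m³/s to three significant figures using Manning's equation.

A = (b + z·y)·y = (6.29 + 1.0×1.28)×1.28 = 9.690 m²
P = b + 2y√(1+z²) = 6.29 + 2×1.28×√(1+1.0²) = 9.910 m
R = A/P = 9.690/9.910 = 0.9777 m
Q = (1/n)·A·R^(2/3)·S^(1/2) = (1/0.045) × 9.690 × 0.9777^(2/3) × 0.0039^(1/2) = 13.25 m³/s

13.2 m³/s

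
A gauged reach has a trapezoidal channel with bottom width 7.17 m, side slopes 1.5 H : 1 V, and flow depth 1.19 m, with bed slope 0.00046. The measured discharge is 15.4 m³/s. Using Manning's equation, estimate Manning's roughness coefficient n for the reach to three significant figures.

A = (b + z·y)·y = (7.17 + 1.5×1.19)×1.19 = 10.66 m²
P = b + 2y√(1+z²) = 7.17 + 2×1.19×√(1+1.5²) = 11.46 m
R = A/P = 10.66/11.46 = 0.9298 m
n = (1/Q)·A·R^(2/3)·S^(1/2) = (1/15.4) × 10.66 × 0.9527 × 0.02145 = 0.01414

0.0141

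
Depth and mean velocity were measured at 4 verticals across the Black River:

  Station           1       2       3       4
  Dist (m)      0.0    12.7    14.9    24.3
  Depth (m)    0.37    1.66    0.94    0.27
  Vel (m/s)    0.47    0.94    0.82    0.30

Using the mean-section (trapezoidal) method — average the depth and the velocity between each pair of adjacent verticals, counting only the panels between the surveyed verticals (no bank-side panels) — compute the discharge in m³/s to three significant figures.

14.8 m³/s

Panel 1-2: Δb = 12.7 m, d̄ = (0.37+1.66)/2 = 1.015, v̄ = (0.47+0.94)/2 = 0.705 → q = 12.7×1.015×0.705 = 9.088 m³/s
Panel 2-3: Δb = 2.2 m, d̄ = (1.66+0.94)/2 = 1.3, v̄ = (0.94+0.82)/2 = 0.88 → q = 2.2×1.3×0.88 = 2.517 m³/s
Panel 3-4: Δb = 9.4 m, d̄ = (0.94+0.27)/2 = 0.605, v̄ = (0.82+0.30)/2 = 0.56 → q = 9.4×0.605×0.56 = 3.185 m³/s
Q = Σ q = 14.79 m³/s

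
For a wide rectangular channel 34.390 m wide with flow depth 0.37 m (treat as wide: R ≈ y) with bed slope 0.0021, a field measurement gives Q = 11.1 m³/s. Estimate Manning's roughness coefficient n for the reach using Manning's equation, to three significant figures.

A = b·y = 34.390 × 0.37 = 12.72 m²
Wide channel: R ≈ y = 0.37 m
n = (1/Q)·A·R^(2/3)·S^(1/2) = (1/11.1) × 12.72 × 0.5154 × 0.04583 = 0.02707

0.0271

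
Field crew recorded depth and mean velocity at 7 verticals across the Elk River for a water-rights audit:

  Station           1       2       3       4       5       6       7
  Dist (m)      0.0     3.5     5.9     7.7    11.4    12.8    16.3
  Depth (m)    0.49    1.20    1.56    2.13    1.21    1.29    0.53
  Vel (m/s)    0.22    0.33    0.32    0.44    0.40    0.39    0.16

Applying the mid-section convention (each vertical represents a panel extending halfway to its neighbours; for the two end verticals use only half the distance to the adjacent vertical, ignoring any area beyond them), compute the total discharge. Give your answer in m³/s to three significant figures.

7.60 m³/s

w_1 = (3.5 − 0.0)/2 = 1.75 m; q_1 = 0.22 × 0.49 × 1.75 = 0.1887 m³/s
w_2 = (5.9 − 0.0)/2 = 2.95 m; q_2 = 0.33 × 1.20 × 2.95 = 1.168 m³/s
w_3 = (7.7 − 3.5)/2 = 2.1 m; q_3 = 0.32 × 1.56 × 2.1 = 1.048 m³/s
w_4 = (11.4 − 5.9)/2 = 2.75 m; q_4 = 0.44 × 2.13 × 2.75 = 2.577 m³/s
w_5 = (12.8 − 7.7)/2 = 2.55 m; q_5 = 0.40 × 1.21 × 2.55 = 1.234 m³/s
w_6 = (16.3 − 11.4)/2 = 2.45 m; q_6 = 0.39 × 1.29 × 2.45 = 1.233 m³/s
w_7 = (16.3 − 12.8)/2 = 1.75 m; q_7 = 0.16 × 0.53 × 1.75 = 0.1484 m³/s
Q = Σ qᵢ = 7.598 m³/s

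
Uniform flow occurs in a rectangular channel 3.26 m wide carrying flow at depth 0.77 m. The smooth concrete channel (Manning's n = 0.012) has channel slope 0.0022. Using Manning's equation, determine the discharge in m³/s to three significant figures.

6.37 m³/s

A = b·y = 3.26 × 0.77 = 2.510 m²
P = b + 2y = 3.26 + 2×0.77 = 4.800 m
R = A/P = 2.510/4.800 = 0.5230 m
Q = (1/n)·A·R^(2/3)·S^(1/2) = (1/0.012) × 2.510 × 0.5230^(2/3) × 0.0022^(1/2) = 6.369 m³/s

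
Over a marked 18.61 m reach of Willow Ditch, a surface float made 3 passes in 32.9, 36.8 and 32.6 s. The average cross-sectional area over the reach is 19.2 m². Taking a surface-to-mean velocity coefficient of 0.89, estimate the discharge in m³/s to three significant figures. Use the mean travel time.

9.33 m³/s

t̄ = (32.9 + 36.8 + 32.6) / 3 = 34.1 s
v_surface = L / t̄ = 18.61 / 34.1 = 0.5457 m/s
v_mean = 0.89 × 0.5457 = 0.4857 m/s
Q = A × v_mean = 19.2 × 0.4857 = 9.326 m³/s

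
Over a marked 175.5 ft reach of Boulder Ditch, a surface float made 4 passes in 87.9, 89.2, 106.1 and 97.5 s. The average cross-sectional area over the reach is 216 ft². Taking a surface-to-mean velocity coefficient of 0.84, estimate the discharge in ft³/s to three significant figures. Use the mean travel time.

t̄ = (87.9 + 89.2 + 106.1 + 97.5) / 4 = 95.175 s
v_surface = L / t̄ = 175.5 / 95.175 = 1.844 ft/s
v_mean = 0.84 × 1.844 = 1.549 ft/s
Q = A × v_mean = 216 × 1.549 = 334.6 ft³/s

335 ft³/s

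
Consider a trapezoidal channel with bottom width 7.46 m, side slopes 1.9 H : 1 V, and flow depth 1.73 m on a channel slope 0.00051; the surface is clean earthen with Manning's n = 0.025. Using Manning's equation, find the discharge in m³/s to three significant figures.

A = (b + z·y)·y = (7.46 + 1.9×1.73)×1.73 = 18.59 m²
P = b + 2y√(1+z²) = 7.46 + 2×1.73×√(1+1.9²) = 14.89 m
R = A/P = 18.59/14.89 = 1.249 m
Q = (1/n)·A·R^(2/3)·S^(1/2) = (1/0.025) × 18.59 × 1.249^(2/3) × 0.00051^(1/2) = 19.48 m³/s

19.5 m³/s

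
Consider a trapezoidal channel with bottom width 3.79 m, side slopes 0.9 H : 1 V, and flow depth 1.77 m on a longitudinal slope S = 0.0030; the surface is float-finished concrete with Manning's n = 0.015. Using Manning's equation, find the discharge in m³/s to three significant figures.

37.4 m³/s

A = (b + z·y)·y = (3.79 + 0.9×1.77)×1.77 = 9.528 m²
P = b + 2y√(1+z²) = 3.79 + 2×1.77×√(1+0.9²) = 8.553 m
R = A/P = 9.528/8.553 = 1.114 m
Q = (1/n)·A·R^(2/3)·S^(1/2) = (1/0.015) × 9.528 × 1.114^(2/3) × 0.0030^(1/2) = 37.39 m³/s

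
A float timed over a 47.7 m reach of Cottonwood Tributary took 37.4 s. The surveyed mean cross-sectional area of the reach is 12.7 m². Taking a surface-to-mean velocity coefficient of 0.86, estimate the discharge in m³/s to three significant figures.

13.9 m³/s

v_surface = L / t̄ = 47.7 / 37.4 = 1.275 m/s
v_mean = 0.86 × 1.275 = 1.097 m/s
Q = A × v_mean = 12.7 × 1.097 = 13.93 m³/s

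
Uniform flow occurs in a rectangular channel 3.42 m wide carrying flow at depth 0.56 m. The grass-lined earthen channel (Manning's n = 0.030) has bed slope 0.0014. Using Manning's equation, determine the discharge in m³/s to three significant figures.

1.34 m³/s

A = b·y = 3.42 × 0.56 = 1.915 m²
P = b + 2y = 3.42 + 2×0.56 = 4.540 m
R = A/P = 1.915/4.540 = 0.4219 m
Q = (1/n)·A·R^(2/3)·S^(1/2) = (1/0.030) × 1.915 × 0.4219^(2/3) × 0.0014^(1/2) = 1.344 m³/s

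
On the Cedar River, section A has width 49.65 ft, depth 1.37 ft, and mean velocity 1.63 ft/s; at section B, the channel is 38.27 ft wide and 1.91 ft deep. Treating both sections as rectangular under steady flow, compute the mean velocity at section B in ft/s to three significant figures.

1.52 ft/s

Q = A₁V₁ = (49.65×1.37) × 1.63 = 110.9 ft³/s
A₂ = 38.27 × 1.91 = 73.10 ft²
V₂ = Q/A₂ = 110.9/73.10 = 1.517 ft/s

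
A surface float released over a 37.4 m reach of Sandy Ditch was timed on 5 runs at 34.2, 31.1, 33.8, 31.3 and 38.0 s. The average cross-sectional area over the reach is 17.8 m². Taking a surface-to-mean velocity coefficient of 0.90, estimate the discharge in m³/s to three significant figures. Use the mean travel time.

t̄ = (34.2 + 31.1 + 33.8 + 31.3 + 38.0) / 5 = 33.68 s
v_surface = L / t̄ = 37.4 / 33.68 = 1.110 m/s
v_mean = 0.90 × 1.110 = 0.9994 m/s
Q = A × v_mean = 17.8 × 0.9994 = 17.79 m³/s

17.8 m³/s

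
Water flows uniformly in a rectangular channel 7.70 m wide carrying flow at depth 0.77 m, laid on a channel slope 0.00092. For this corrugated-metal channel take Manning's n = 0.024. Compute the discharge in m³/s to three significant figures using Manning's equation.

5.57 m³/s

A = b·y = 7.70 × 0.77 = 5.929 m²
P = b + 2y = 7.70 + 2×0.77 = 9.240 m
R = A/P = 5.929/9.240 = 0.6417 m
Q = (1/n)·A·R^(2/3)·S^(1/2) = (1/0.024) × 5.929 × 0.6417^(2/3) × 0.00092^(1/2) = 5.574 m³/s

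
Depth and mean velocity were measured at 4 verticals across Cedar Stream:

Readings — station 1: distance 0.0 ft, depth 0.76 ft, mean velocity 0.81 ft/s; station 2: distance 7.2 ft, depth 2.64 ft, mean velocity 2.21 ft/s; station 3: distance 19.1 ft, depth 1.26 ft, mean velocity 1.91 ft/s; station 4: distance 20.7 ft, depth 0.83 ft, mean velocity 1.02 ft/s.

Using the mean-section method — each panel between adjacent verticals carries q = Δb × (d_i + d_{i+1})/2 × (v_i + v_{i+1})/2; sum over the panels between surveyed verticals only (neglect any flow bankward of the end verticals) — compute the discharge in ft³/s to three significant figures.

68.7 ft³/s

Panel 1-2: Δb = 7.2 ft, d̄ = (0.76+2.64)/2 = 1.7, v̄ = (0.81+2.21)/2 = 1.51 → q = 7.2×1.7×1.51 = 18.48 ft³/s
Panel 2-3: Δb = 11.9 ft, d̄ = (2.64+1.26)/2 = 1.95, v̄ = (2.21+1.91)/2 = 2.06 → q = 11.9×1.95×2.06 = 47.80 ft³/s
Panel 3-4: Δb = 1.6 ft, d̄ = (1.26+0.83)/2 = 1.045, v̄ = (1.91+1.02)/2 = 1.465 → q = 1.6×1.045×1.465 = 2.449 ft³/s
Q = Σ q = 68.73 ft³/s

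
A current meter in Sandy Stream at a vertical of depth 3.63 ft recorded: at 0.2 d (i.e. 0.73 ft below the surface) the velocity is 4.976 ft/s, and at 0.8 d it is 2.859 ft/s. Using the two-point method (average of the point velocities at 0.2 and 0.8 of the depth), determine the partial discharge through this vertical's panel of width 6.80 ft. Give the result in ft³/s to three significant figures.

v̄ = (4.976 + 2.859) / 2 = 3.918 ft/s
q = v̄ × d × w = 3.918 × 3.63 × 6.80 = 96.70 ft³/s

96.7 ft³/s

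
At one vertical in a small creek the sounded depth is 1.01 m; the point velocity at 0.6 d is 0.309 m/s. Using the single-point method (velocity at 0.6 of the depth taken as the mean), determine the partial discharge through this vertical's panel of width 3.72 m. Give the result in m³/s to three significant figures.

1.16 m³/s

v̄ = v₀.₆ = 0.309 m/s
q = v̄ × d × w = 0.3090 × 1.01 × 3.72 = 1.161 m³/s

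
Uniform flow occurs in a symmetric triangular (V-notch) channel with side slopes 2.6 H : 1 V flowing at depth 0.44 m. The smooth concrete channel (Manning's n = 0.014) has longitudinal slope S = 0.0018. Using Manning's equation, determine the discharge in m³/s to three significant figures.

0.531 m³/s

A = z·y² = 2.6×0.44² = 0.5034 m²
P = 2y√(1+z²) = 2×0.44×√(1+2.6²) = 2.451 m
R = A/P = 0.5034/2.451 = 0.2053 m
Q = (1/n)·A·R^(2/3)·S^(1/2) = (1/0.014) × 0.5034 × 0.2053^(2/3) × 0.0018^(1/2) = 0.5309 m³/s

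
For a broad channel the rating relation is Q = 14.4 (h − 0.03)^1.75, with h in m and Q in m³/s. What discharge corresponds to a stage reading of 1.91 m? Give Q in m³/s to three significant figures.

Q = 14.4 × (1.91 − 0.03)^1.75 = 14.4 × 1.88^1.75 = 43.46 m³/s

43.5 m³/s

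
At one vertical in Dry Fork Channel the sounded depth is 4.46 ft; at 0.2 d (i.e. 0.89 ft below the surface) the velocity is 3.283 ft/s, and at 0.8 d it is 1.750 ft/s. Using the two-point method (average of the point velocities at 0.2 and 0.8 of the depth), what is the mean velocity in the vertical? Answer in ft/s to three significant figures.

v̄ = (3.283 + 1.750) / 2 = 2.517 ft/s

2.52 ft/s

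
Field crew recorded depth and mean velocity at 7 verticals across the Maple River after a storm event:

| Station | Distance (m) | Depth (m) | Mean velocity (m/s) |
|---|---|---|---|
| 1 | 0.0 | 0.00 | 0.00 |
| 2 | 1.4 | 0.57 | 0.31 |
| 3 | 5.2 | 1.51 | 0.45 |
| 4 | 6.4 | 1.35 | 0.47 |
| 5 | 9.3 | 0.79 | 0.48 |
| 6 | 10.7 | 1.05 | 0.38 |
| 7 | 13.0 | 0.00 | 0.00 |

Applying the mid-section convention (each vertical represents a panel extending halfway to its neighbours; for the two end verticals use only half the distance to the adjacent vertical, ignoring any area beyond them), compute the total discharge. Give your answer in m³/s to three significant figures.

5.01 m³/s

w_2 = (5.2 − 0.0)/2 = 2.6 m; q_2 = 0.31 × 0.57 × 2.6 = 0.4594 m³/s
w_3 = (6.4 − 1.4)/2 = 2.5 m; q_3 = 0.45 × 1.51 × 2.5 = 1.699 m³/s
w_4 = (9.3 − 5.2)/2 = 2.05 m; q_4 = 0.47 × 1.35 × 2.05 = 1.301 m³/s
w_5 = (10.7 − 6.4)/2 = 2.15 m; q_5 = 0.48 × 0.79 × 2.15 = 0.8153 m³/s
w_6 = (13.0 − 9.3)/2 = 1.85 m; q_6 = 0.38 × 1.05 × 1.85 = 0.7382 m³/s
Stations 1, 7 contribute zero (depth or velocity is 0).
Q = Σ qᵢ = 5.012 m³/s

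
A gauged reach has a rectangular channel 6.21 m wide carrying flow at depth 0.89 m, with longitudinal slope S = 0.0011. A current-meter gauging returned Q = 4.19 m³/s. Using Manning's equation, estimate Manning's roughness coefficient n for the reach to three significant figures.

A = b·y = 6.21 × 0.89 = 5.527 m²
P = b + 2y = 6.21 + 2×0.89 = 7.990 m
R = A/P = 5.527/7.990 = 0.6917 m
n = (1/Q)·A·R^(2/3)·S^(1/2) = (1/4.19) × 5.527 × 0.7821 × 0.03317 = 0.03422

0.0342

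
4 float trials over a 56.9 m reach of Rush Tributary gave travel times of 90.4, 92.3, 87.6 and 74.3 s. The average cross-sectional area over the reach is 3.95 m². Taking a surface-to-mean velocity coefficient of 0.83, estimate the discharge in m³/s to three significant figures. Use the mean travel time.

2.17 m³/s

t̄ = (90.4 + 92.3 + 87.6 + 74.3) / 4 = 86.15 s
v_surface = L / t̄ = 56.9 / 86.15 = 0.6605 m/s
v_mean = 0.83 × 0.6605 = 0.5482 m/s
Q = A × v_mean = 3.95 × 0.5482 = 2.165 m³/s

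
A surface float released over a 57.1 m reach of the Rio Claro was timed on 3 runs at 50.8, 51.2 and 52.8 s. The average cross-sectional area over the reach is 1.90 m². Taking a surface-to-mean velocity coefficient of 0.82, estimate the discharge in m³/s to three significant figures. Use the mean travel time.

1.72 m³/s

t̄ = (50.8 + 51.2 + 52.8) / 3 = 51.6 s
v_surface = L / t̄ = 57.1 / 51.6 = 1.107 m/s
v_mean = 0.82 × 1.107 = 0.9074 m/s
Q = A × v_mean = 1.90 × 0.9074 = 1.724 m³/s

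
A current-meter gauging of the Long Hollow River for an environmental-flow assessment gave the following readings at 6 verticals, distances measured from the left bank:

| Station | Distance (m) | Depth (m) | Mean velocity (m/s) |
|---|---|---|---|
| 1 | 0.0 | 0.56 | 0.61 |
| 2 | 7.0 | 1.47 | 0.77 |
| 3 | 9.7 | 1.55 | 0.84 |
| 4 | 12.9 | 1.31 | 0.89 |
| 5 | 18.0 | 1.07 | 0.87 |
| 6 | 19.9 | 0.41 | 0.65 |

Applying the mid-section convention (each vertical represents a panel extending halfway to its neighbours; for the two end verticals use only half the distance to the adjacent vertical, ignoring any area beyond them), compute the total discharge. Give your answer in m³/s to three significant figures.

18.9 m³/s

w_1 = (7.0 − 0.0)/2 = 3.5 m; q_1 = 0.61 × 0.56 × 3.5 = 1.196 m³/s
w_2 = (9.7 − 0.0)/2 = 4.85 m; q_2 = 0.77 × 1.47 × 4.85 = 5.490 m³/s
w_3 = (12.9 − 7.0)/2 = 2.95 m; q_3 = 0.84 × 1.55 × 2.95 = 3.841 m³/s
w_4 = (18.0 − 9.7)/2 = 4.15 m; q_4 = 0.89 × 1.31 × 4.15 = 4.838 m³/s
w_5 = (19.9 − 12.9)/2 = 3.5 m; q_5 = 0.87 × 1.07 × 3.5 = 3.258 m³/s
w_6 = (19.9 − 18.0)/2 = 0.95 m; q_6 = 0.65 × 0.41 × 0.95 = 0.2532 m³/s
Q = Σ qᵢ = 18.88 m³/s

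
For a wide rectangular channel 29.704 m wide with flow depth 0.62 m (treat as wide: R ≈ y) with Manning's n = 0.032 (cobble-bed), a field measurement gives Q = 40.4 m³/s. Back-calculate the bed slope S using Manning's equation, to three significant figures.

A = b·y = 29.704 × 0.62 = 18.42 m²
Wide channel: R ≈ y = 0.62 m
S = (Q·n / (1·A·R^(2/3)))² = (40.4×0.032 / (1×18.42×0.7271))² = 0.009321

0.00932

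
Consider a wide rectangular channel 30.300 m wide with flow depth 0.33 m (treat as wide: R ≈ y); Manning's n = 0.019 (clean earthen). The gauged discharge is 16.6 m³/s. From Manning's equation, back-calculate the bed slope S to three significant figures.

0.00436

A = b·y = 30.300 × 0.33 = 9.999 m²
Wide channel: R ≈ y = 0.33 m
S = (Q·n / (1·A·R^(2/3)))² = (16.6×0.019 / (1×9.999×0.4775))² = 0.004363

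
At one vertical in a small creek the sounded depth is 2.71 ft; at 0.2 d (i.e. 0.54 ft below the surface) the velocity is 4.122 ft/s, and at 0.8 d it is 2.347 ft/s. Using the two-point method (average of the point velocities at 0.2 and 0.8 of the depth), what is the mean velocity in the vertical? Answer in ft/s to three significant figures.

v̄ = (4.122 + 2.347) / 2 = 3.235 ft/s

3.23 ft/s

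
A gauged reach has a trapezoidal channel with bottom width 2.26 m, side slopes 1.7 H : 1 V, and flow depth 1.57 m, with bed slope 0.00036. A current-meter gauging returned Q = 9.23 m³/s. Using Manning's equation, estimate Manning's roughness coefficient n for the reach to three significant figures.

0.0150

A = (b + z·y)·y = (2.26 + 1.7×1.57)×1.57 = 7.739 m²
P = b + 2y√(1+z²) = 2.26 + 2×1.57×√(1+1.7²) = 8.453 m
R = A/P = 7.739/8.453 = 0.9155 m
n = (1/Q)·A·R^(2/3)·S^(1/2) = (1/9.23) × 7.739 × 0.9428 × 0.01897 = 0.01500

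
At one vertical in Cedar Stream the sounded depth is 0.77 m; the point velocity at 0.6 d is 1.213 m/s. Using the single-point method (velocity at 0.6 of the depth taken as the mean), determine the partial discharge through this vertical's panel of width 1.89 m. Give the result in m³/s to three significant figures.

1.77 m³/s

v̄ = v₀.₆ = 1.213 m/s
q = v̄ × d × w = 1.213 × 0.77 × 1.89 = 1.765 m³/s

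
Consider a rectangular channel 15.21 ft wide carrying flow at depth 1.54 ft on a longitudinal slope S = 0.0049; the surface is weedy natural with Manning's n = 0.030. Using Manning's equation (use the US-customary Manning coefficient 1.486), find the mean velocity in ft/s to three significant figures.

4.09 ft/s

A = b·y = 15.21 × 1.54 = 23.42 ft²
P = b + 2y = 15.21 + 2×1.54 = 18.29 ft
R = A/P = 23.42/18.29 = 1.281 ft
Q = (1.486/n)·A·R^(2/3)·S^(1/2) = (1.486/0.030) × 23.42 × 1.281^(2/3) × 0.0049^(1/2) = 95.78 ft³/s
V = Q/A = 95.78/23.42 = 4.089 ft/s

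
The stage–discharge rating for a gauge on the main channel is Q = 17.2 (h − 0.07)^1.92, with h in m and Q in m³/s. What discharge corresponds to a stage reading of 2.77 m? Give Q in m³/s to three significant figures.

Q = 17.2 × (2.77 − 0.07)^1.92 = 17.2 × 2.7^1.92 = 115.8 m³/s

116 m³/s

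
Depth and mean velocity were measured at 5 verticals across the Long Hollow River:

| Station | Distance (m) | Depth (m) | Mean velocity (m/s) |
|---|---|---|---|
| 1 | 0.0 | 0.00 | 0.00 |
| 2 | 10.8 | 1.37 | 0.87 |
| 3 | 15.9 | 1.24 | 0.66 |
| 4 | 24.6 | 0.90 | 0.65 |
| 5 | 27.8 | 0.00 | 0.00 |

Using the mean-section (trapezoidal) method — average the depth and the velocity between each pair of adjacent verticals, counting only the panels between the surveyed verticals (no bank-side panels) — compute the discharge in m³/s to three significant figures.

Panel 1-2: Δb = 10.8 m, d̄ = (0.00+1.37)/2 = 0.685, v̄ = (0.00+0.87)/2 = 0.435 → q = 10.8×0.685×0.435 = 3.218 m³/s
Panel 2-3: Δb = 5.1 m, d̄ = (1.37+1.24)/2 = 1.305, v̄ = (0.87+0.66)/2 = 0.765 → q = 5.1×1.305×0.765 = 5.091 m³/s
Panel 3-4: Δb = 8.7 m, d̄ = (1.24+0.90)/2 = 1.07, v̄ = (0.66+0.65)/2 = 0.655 → q = 8.7×1.07×0.655 = 6.097 m³/s
Panel 4-5: Δb = 3.2 m, d̄ = (0.90+0.00)/2 = 0.45, v̄ = (0.65+0.00)/2 = 0.325 → q = 3.2×0.45×0.325 = 0.4680 m³/s
Q = Σ q = 14.87 m³/s

14.9 m³/s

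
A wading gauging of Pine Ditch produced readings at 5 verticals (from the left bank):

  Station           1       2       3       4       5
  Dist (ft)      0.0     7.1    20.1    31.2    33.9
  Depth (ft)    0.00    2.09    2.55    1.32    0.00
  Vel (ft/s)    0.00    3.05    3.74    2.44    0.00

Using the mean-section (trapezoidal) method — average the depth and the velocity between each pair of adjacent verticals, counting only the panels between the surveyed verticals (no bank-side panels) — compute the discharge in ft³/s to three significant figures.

182 ft³/s

Panel 1-2: Δb = 7.1 ft, d̄ = (0.00+2.09)/2 = 1.045, v̄ = (0.00+3.05)/2 = 1.525 → q = 7.1×1.045×1.525 = 11.31 ft³/s
Panel 2-3: Δb = 13 ft, d̄ = (2.09+2.55)/2 = 2.32, v̄ = (3.05+3.74)/2 = 3.395 → q = 13×2.32×3.395 = 102.4 ft³/s
Panel 3-4: Δb = 11.1 ft, d̄ = (2.55+1.32)/2 = 1.935, v̄ = (3.74+2.44)/2 = 3.09 → q = 11.1×1.935×3.09 = 66.37 ft³/s
Panel 4-5: Δb = 2.7 ft, d̄ = (1.32+0.00)/2 = 0.66, v̄ = (2.44+0.00)/2 = 1.22 → q = 2.7×0.66×1.22 = 2.174 ft³/s
Q = Σ q = 182.3 ft³/s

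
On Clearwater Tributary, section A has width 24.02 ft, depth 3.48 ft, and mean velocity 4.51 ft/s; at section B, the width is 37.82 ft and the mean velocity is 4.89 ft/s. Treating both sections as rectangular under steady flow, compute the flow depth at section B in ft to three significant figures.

Q = A₁V₁ = (24.02×3.48) × 4.51 = 377.0 ft³/s
d₂ = Q/(b₂ V₂) = 377.0/(37.82×4.89) = 2.038 ft

2.04 ft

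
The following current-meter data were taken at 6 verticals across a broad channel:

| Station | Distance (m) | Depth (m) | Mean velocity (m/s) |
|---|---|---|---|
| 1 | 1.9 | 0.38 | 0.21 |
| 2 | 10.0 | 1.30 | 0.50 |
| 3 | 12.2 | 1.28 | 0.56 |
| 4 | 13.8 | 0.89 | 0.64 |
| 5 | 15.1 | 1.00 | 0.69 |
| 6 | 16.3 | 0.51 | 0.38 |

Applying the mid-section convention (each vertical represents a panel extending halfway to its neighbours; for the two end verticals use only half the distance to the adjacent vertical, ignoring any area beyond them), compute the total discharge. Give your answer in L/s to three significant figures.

w_1 = (10.0 − 1.9)/2 = 4.05 m; q_1 = 0.21 × 0.38 × 4.05 = 0.3232 m³/s
w_2 = (12.2 − 1.9)/2 = 5.15 m; q_2 = 0.50 × 1.30 × 5.15 = 3.348 m³/s
w_3 = (13.8 − 10.0)/2 = 1.9 m; q_3 = 0.56 × 1.28 × 1.9 = 1.362 m³/s
w_4 = (15.1 − 12.2)/2 = 1.45 m; q_4 = 0.64 × 0.89 × 1.45 = 0.8259 m³/s
w_5 = (16.3 − 13.8)/2 = 1.25 m; q_5 = 0.69 × 1.00 × 1.25 = 0.8625 m³/s
w_6 = (16.3 − 15.1)/2 = 0.6 m; q_6 = 0.38 × 0.51 × 0.6 = 0.1163 m³/s
Q = Σ qᵢ = 6.837 m³/s
= 6.837 × 1000 = 6837 L/s

6840 L/s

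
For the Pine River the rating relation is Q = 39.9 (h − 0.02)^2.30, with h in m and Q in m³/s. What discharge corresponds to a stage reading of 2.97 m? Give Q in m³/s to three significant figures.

Q = 39.9 × (2.97 − 0.02)^2.30 = 39.9 × 2.95^2.30 = 480.4 m³/s

480 m³/s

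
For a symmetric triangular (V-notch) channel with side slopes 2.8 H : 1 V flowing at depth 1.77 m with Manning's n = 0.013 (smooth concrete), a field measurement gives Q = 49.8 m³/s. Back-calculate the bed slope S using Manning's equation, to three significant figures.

A = z·y² = 2.8×1.77² = 8.772 m²
P = 2y√(1+z²) = 2×1.77×√(1+2.8²) = 10.53 m
R = A/P = 8.772/10.53 = 0.8334 m
S = (Q·n / (1·A·R^(2/3)))² = (49.8×0.013 / (1×8.772×0.8856))² = 0.006944

0.00694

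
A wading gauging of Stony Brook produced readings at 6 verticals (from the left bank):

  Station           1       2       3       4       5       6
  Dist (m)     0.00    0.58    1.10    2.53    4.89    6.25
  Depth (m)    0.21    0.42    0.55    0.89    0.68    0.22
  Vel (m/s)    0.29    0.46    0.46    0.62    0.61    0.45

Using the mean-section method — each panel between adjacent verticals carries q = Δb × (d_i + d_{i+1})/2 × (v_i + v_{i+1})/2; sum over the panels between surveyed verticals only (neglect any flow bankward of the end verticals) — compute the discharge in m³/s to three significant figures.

Panel 1-2: Δb = 0.58 m, d̄ = (0.21+0.42)/2 = 0.315, v̄ = (0.29+0.46)/2 = 0.375 → q = 0.58×0.315×0.375 = 0.06851 m³/s
Panel 2-3: Δb = 0.52 m, d̄ = (0.42+0.55)/2 = 0.485, v̄ = (0.46+0.46)/2 = 0.46 → q = 0.52×0.485×0.46 = 0.1160 m³/s
Panel 3-4: Δb = 1.43 m, d̄ = (0.55+0.89)/2 = 0.72, v̄ = (0.46+0.62)/2 = 0.54 → q = 1.43×0.72×0.54 = 0.5560 m³/s
Panel 4-5: Δb = 2.36 m, d̄ = (0.89+0.68)/2 = 0.785, v̄ = (0.62+0.61)/2 = 0.615 → q = 2.36×0.785×0.615 = 1.139 m³/s
Panel 5-6: Δb = 1.36 m, d̄ = (0.68+0.22)/2 = 0.45, v̄ = (0.61+0.45)/2 = 0.53 → q = 1.36×0.45×0.53 = 0.3244 m³/s
Q = Σ q = 2.204 m³/s

2.20 m³/s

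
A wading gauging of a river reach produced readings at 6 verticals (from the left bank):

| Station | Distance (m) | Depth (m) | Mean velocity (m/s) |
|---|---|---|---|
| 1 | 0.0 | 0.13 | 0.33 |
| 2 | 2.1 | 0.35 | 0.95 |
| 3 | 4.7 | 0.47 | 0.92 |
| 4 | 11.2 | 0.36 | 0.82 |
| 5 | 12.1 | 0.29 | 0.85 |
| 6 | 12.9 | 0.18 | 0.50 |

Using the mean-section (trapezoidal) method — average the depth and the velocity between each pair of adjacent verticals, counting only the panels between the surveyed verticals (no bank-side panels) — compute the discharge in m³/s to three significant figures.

Panel 1-2: Δb = 2.1 m, d̄ = (0.13+0.35)/2 = 0.24, v̄ = (0.33+0.95)/2 = 0.64 → q = 2.1×0.24×0.64 = 0.3226 m³/s
Panel 2-3: Δb = 2.6 m, d̄ = (0.35+0.47)/2 = 0.41, v̄ = (0.95+0.92)/2 = 0.935 → q = 2.6×0.41×0.935 = 0.9967 m³/s
Panel 3-4: Δb = 6.5 m, d̄ = (0.47+0.36)/2 = 0.415, v̄ = (0.92+0.82)/2 = 0.87 → q = 6.5×0.415×0.87 = 2.347 m³/s
Panel 4-5: Δb = 0.9 m, d̄ = (0.36+0.29)/2 = 0.325, v̄ = (0.82+0.85)/2 = 0.835 → q = 0.9×0.325×0.835 = 0.2442 m³/s
Panel 5-6: Δb = 0.8 m, d̄ = (0.29+0.18)/2 = 0.235, v̄ = (0.85+0.50)/2 = 0.675 → q = 0.8×0.235×0.675 = 0.1269 m³/s
Q = Σ q = 4.037 m³/s

4.04 m³/s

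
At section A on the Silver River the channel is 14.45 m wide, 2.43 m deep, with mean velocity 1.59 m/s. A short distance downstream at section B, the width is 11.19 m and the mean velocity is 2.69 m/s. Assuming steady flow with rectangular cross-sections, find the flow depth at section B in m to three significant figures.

1.85 m

Q = A₁V₁ = (14.45×2.43) × 1.59 = 55.83 m³/s
d₂ = Q/(b₂ V₂) = 55.83/(11.19×2.69) = 1.855 m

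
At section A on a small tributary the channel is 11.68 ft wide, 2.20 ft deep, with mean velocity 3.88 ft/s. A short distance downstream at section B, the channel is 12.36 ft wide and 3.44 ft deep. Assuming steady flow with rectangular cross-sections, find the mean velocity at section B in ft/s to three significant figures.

2.34 ft/s

Q = A₁V₁ = (11.68×2.20) × 3.88 = 99.70 ft³/s
A₂ = 12.36 × 3.44 = 42.52 ft²
V₂ = Q/A₂ = 99.70/42.52 = 2.345 ft/s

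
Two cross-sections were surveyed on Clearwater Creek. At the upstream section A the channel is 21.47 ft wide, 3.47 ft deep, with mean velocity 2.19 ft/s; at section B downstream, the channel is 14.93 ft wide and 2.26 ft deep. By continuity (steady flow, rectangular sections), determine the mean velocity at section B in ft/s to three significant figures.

Q = A₁V₁ = (21.47×3.47) × 2.19 = 163.2 ft³/s
A₂ = 14.93 × 2.26 = 33.74 ft²
V₂ = Q/A₂ = 163.2/33.74 = 4.835 ft/s

4.84 ft/s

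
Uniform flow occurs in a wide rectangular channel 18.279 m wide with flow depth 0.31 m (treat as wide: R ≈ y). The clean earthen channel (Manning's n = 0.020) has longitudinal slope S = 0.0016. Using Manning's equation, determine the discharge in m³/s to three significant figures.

A = b·y = 18.279 × 0.31 = 5.666 m²
Wide channel: R ≈ y = 0.31 m
Q = (1/n)·A·R^(2/3)·S^(1/2) = (1/0.020) × 5.666 × 0.3100^(2/3) × 0.0016^(1/2) = 5.191 m³/s

5.19 m³/s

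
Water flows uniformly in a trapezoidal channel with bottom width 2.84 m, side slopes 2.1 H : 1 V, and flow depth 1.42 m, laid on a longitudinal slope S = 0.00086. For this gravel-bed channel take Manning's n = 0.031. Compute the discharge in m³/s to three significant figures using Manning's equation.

7.16 m³/s

A = (b + z·y)·y = (2.84 + 2.1×1.42)×1.42 = 8.267 m²
P = b + 2y√(1+z²) = 2.84 + 2×1.42×√(1+2.1²) = 9.446 m
R = A/P = 8.267/9.446 = 0.8752 m
Q = (1/n)·A·R^(2/3)·S^(1/2) = (1/0.031) × 8.267 × 0.8752^(2/3) × 0.00086^(1/2) = 7.156 m³/s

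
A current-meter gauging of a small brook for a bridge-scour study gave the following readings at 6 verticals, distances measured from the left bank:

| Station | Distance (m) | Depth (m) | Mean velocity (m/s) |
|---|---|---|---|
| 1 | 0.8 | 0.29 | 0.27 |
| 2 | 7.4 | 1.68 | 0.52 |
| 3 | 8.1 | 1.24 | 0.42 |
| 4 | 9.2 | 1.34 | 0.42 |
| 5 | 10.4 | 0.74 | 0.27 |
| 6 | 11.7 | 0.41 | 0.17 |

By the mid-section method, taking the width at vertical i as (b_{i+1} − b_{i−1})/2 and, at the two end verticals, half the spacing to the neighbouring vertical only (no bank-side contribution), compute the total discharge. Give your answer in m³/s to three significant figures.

w_1 = (7.4 − 0.8)/2 = 3.3 m; q_1 = 0.27 × 0.29 × 3.3 = 0.2584 m³/s
w_2 = (8.1 − 0.8)/2 = 3.65 m; q_2 = 0.52 × 1.68 × 3.65 = 3.189 m³/s
w_3 = (9.2 − 7.4)/2 = 0.9 m; q_3 = 0.42 × 1.24 × 0.9 = 0.4687 m³/s
w_4 = (10.4 − 8.1)/2 = 1.15 m; q_4 = 0.42 × 1.34 × 1.15 = 0.6472 m³/s
w_5 = (11.7 − 9.2)/2 = 1.25 m; q_5 = 0.27 × 0.74 × 1.25 = 0.2498 m³/s
w_6 = (11.7 − 10.4)/2 = 0.65 m; q_6 = 0.17 × 0.41 × 0.65 = 0.04531 m³/s
Q = Σ qᵢ = 4.858 m³/s

4.86 m³/s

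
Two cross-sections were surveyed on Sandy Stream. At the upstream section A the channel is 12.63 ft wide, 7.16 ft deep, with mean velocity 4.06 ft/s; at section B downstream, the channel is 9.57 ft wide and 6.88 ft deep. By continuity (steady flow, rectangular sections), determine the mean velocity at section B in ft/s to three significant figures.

Q = A₁V₁ = (12.63×7.16) × 4.06 = 367.1 ft³/s
A₂ = 9.57 × 6.88 = 65.84 ft²
V₂ = Q/A₂ = 367.1/65.84 = 5.576 ft/s

5.58 ft/s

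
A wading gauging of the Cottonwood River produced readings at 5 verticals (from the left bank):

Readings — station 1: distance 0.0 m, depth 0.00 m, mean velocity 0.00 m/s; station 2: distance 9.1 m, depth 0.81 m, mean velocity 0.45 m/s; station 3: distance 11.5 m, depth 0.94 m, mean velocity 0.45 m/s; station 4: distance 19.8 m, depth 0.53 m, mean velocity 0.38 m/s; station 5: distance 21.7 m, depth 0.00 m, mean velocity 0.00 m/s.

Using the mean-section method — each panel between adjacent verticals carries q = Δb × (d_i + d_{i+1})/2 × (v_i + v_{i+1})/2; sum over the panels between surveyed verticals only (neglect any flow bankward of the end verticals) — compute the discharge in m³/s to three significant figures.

4.40 m³/s

Panel 1-2: Δb = 9.1 m, d̄ = (0.00+0.81)/2 = 0.405, v̄ = (0.00+0.45)/2 = 0.225 → q = 9.1×0.405×0.225 = 0.8292 m³/s
Panel 2-3: Δb = 2.4 m, d̄ = (0.81+0.94)/2 = 0.875, v̄ = (0.45+0.45)/2 = 0.45 → q = 2.4×0.875×0.45 = 0.9450 m³/s
Panel 3-4: Δb = 8.3 m, d̄ = (0.94+0.53)/2 = 0.735, v̄ = (0.45+0.38)/2 = 0.415 → q = 8.3×0.735×0.415 = 2.532 m³/s
Panel 4-5: Δb = 1.9 m, d̄ = (0.53+0.00)/2 = 0.265, v̄ = (0.38+0.00)/2 = 0.19 → q = 1.9×0.265×0.19 = 0.09567 m³/s
Q = Σ q = 4.402 m³/s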